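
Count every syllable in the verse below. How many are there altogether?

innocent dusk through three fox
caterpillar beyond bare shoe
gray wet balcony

Line 1: innocent (3), dusk (1), through (1), three (1), fox (1) → 7
Line 2: caterpillar (4), beyond (2), bare (1), shoe (1) → 8
Line 3: gray (1), wet (1), balcony (3) → 5
Total: 7 + 8 + 5 = 20

20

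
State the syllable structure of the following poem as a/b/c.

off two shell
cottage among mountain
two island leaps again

Line 1: off (1), two (1), shell (1) → 3
Line 2: cottage (2), among (2), mountain (2) → 6
Line 3: two (1), island (2), leaps (1), again (2) → 6

3/6/6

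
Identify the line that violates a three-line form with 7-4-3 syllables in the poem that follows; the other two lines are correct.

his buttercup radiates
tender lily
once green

Line 1: "his buttercup radiates": 1+3+3 = 7 ✓
Line 2: "tender lily": 2+2 = 4 ✓
Line 3: "once green": 1+1 = 2 (expected 3)

The third line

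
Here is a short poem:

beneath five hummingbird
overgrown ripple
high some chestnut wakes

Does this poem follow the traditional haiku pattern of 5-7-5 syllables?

No

Line 1: beneath (2), five (1), hummingbird (3) → 6 (expected 5)
Line 2: overgrown (3), ripple (2) → 5 (expected 7)
Line 3: high (1), some (1), chestnut (2), wakes (1) → 5 ✓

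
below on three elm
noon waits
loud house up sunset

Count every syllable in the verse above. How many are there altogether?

Line 1: below (2), on (1), three (1), elm (1) → 5
Line 2: noon (1), waits (1) → 2
Line 3: loud (1), house (1), up (1), sunset (2) → 5
Total: 5 + 2 + 5 = 12

12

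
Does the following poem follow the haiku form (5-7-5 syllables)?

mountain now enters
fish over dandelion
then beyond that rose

Line 1: mountain(2) + now(1) + enters(2) = 5 ✓
Line 2: fish(1) + over(2) + dandelion(4) = 7 ✓
Line 3: then(1) + beyond(2) + that(1) + rose(1) = 5 ✓

Yes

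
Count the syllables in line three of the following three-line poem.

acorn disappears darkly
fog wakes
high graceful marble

5

Line three: high(1) + graceful(2) + marble(2) = 5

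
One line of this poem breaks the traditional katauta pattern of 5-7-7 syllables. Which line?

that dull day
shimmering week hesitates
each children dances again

Line 1: that(1) + dull(1) + day(1) = 3 (expected 5)
Line 2: shimmering(3) + week(1) + hesitates(3) = 7 ✓
Line 3: each(1) + children(2) + dances(2) + again(2) = 7 ✓

The first line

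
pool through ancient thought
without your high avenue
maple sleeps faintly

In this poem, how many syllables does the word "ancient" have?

"ancient" has 2 syllables.

2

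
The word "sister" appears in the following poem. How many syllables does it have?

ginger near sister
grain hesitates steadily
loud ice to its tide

2

"sister" has 2 syllables.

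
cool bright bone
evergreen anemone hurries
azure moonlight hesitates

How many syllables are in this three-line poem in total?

19

Line 1: cool(1) + bright(1) + bone(1) = 3
Line 2: evergreen(3) + anemone(4) + hurries(2) = 9
Line 3: azure(2) + moonlight(2) + hesitates(3) = 7
Total: 3 + 9 + 7 = 19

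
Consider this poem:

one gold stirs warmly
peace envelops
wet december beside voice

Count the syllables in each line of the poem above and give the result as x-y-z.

5-4-7

Line 1: one(1) + gold(1) + stirs(1) + warmly(2) = 5
Line 2: peace(1) + envelops(3) = 4
Line 3: wet(1) + december(3) + beside(2) + voice(1) = 7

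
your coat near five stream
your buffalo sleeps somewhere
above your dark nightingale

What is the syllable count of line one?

5

Line one: "your coat near five stream": 1+1+1+1+1 = 5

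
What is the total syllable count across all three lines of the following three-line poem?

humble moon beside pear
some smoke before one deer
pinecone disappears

17

Line 1: humble (2), moon (1), beside (2), pear (1) → 6
Line 2: some (1), smoke (1), before (2), one (1), deer (1) → 6
Line 3: pinecone (2), disappears (3) → 5
Total: 6 + 6 + 5 = 17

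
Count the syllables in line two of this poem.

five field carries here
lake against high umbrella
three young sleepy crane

Line two: lake(1) + against(2) + high(1) + umbrella(3) = 7

7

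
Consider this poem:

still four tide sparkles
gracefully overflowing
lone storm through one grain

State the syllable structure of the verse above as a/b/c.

5/7/5

Line 1: "still four tide sparkles": 1+1+1+2 = 5
Line 2: "gracefully overflowing": 3+4 = 7
Line 3: "lone storm through one grain": 1+1+1+1+1 = 5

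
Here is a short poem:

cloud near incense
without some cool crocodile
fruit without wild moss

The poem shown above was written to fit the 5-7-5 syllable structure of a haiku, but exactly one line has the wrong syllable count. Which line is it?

The first line

Line 1: "cloud near incense": 1+1+2 = 4 (expected 5)
Line 2: "without some cool crocodile": 2+1+1+3 = 7 ✓
Line 3: "fruit without wild moss": 1+2+1+1 = 5 ✓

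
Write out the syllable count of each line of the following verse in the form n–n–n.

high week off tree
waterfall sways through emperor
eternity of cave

Line 1: high(1) + week(1) + off(1) + tree(1) = 4
Line 2: waterfall(3) + sways(1) + through(1) + emperor(3) = 8
Line 3: eternity(4) + of(1) + cave(1) = 6

4–8–6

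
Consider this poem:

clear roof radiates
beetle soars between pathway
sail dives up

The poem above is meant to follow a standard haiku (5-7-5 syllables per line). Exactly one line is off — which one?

Line 1: clear(1) + roof(1) + radiates(3) = 5 ✓
Line 2: beetle(2) + soars(1) + between(2) + pathway(2) = 7 ✓
Line 3: sail(1) + dives(1) + up(1) = 3 (expected 5)

The third line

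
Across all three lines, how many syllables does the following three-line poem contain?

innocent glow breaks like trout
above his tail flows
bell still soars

15

Line 1: "innocent glow breaks like trout": 3+1+1+1+1 = 7
Line 2: "above his tail flows": 2+1+1+1 = 5
Line 3: "bell still soars": 1+1+1 = 3
Total: 7 + 5 + 3 = 15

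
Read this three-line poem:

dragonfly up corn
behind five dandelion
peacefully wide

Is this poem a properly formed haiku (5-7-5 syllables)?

No

Line 1: "dragonfly up corn": 3+1+1 = 5 ✓
Line 2: "behind five dandelion": 2+1+4 = 7 ✓
Line 3: "peacefully wide": 3+1 = 4 (expected 5)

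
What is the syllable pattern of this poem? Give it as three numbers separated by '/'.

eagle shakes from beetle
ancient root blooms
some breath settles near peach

6/4/6

Line 1: eagle(2) + shakes(1) + from(1) + beetle(2) = 6
Line 2: ancient(2) + root(1) + blooms(1) = 4
Line 3: some(1) + breath(1) + settles(2) + near(1) + peach(1) = 6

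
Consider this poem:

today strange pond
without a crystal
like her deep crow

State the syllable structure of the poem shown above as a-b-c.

4-5-4

Line 1: today(2) + strange(1) + pond(1) = 4
Line 2: without(2) + a(1) + crystal(2) = 5
Line 3: like(1) + her(1) + deep(1) + crow(1) = 4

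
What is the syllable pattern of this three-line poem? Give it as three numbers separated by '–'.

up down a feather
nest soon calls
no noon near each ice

5–3–5

Line 1: up (1), down (1), a (1), feather (2) → 5
Line 2: nest (1), soon (1), calls (1) → 3
Line 3: no (1), noon (1), near (1), each (1), ice (1) → 5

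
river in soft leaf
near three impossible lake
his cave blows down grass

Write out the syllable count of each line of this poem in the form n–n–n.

5–7–5

Line 1: river (2), in (1), soft (1), leaf (1) → 5
Line 2: near (1), three (1), impossible (4), lake (1) → 7
Line 3: his (1), cave (1), blows (1), down (1), grass (1) → 5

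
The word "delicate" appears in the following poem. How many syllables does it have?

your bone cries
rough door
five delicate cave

3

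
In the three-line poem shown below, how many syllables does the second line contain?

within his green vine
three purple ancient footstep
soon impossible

The second line: three(1) + purple(2) + ancient(2) + footstep(2) = 7

7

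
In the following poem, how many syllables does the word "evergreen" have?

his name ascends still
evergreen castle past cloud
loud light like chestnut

3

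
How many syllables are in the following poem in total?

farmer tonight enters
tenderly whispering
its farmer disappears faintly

20

Line 1: farmer(2) + tonight(2) + enters(2) = 6
Line 2: tenderly(3) + whispering(3) = 6
Line 3: its(1) + farmer(2) + disappears(3) + faintly(2) = 8
Total: 6 + 6 + 8 = 20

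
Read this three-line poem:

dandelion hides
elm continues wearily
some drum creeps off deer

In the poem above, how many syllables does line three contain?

5

Line three: some(1) + drum(1) + creeps(1) + off(1) + deer(1) = 5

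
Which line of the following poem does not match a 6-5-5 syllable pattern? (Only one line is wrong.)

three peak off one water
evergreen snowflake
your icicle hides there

The third line

Line 1: three(1) + peak(1) + off(1) + one(1) + water(2) = 6 ✓
Line 2: evergreen(3) + snowflake(2) = 5 ✓
Line 3: your(1) + icicle(3) + hides(1) + there(1) = 6 (expected 5)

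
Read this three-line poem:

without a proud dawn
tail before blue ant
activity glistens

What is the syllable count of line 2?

5

Line 2: "tail before blue ant": 1+2+1+1 = 5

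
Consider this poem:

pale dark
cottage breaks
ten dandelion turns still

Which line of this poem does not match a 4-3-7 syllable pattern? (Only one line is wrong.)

Line 1

Line 1: pale(1) + dark(1) = 2 (expected 4)
Line 2: cottage(2) + breaks(1) = 3 ✓
Line 3: ten(1) + dandelion(4) + turns(1) + still(1) = 7 ✓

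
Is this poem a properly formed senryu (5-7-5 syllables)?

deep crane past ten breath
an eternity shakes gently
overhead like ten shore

Line 1: deep(1) + crane(1) + past(1) + ten(1) + breath(1) = 5 ✓
Line 2: an(1) + eternity(4) + shakes(1) + gently(2) = 8 (expected 7)
Line 3: overhead(3) + like(1) + ten(1) + shore(1) = 6 (expected 5)

No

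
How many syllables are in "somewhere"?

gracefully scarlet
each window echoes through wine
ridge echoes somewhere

"somewhere" has 2 syllables.

2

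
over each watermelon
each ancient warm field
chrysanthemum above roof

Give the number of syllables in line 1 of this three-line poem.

Line 1: "over each watermelon": 2+1+4 = 7

7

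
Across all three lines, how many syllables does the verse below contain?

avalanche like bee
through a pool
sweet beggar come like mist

14

Line 1: avalanche (3), like (1), bee (1) → 5
Line 2: through (1), a (1), pool (1) → 3
Line 3: sweet (1), beggar (2), come (1), like (1), mist (1) → 6
Total: 5 + 3 + 6 = 14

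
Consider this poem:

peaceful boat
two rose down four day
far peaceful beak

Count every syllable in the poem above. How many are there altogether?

Line 1: peaceful (2), boat (1) → 3
Line 2: two (1), rose (1), down (1), four (1), day (1) → 5
Line 3: far (1), peaceful (2), beak (1) → 4
Total: 3 + 5 + 4 = 12

12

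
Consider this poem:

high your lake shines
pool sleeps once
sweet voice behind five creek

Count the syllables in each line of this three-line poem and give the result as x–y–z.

Line 1: "high your lake shines": 1+1+1+1 = 4
Line 2: "pool sleeps once": 1+1+1 = 3
Line 3: "sweet voice behind five creek": 1+1+2+1+1 = 6

4–3–6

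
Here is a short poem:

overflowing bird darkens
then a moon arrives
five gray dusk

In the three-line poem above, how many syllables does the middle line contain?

The middle line: then (1), a (1), moon (1), arrives (2) → 5

5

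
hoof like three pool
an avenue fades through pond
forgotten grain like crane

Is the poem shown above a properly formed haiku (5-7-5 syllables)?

Line 1: hoof(1) + like(1) + three(1) + pool(1) = 4 (expected 5)
Line 2: an(1) + avenue(3) + fades(1) + through(1) + pond(1) = 7 ✓
Line 3: forgotten(3) + grain(1) + like(1) + crane(1) = 6 (expected 5)

No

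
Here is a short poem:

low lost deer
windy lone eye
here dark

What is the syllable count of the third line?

2

The third line: "here dark": 1+1 = 2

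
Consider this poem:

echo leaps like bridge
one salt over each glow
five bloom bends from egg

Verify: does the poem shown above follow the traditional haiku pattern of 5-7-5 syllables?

Line 1: "echo leaps like bridge": 2+1+1+1 = 5 ✓
Line 2: "one salt over each glow": 1+1+2+1+1 = 6 (expected 7)
Line 3: "five bloom bends from egg": 1+1+1+1+1 = 5 ✓

No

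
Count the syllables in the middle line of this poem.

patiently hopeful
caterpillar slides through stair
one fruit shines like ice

7

The middle line: caterpillar(4) + slides(1) + through(1) + stair(1) = 7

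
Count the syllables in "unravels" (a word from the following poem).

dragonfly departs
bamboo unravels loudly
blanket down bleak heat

3

"unravels" has 3 syllables.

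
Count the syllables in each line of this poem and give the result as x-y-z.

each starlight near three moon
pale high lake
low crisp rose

6-3-3

Line 1: each (1), starlight (2), near (1), three (1), moon (1) → 6
Line 2: pale (1), high (1), lake (1) → 3
Line 3: low (1), crisp (1), rose (1) → 3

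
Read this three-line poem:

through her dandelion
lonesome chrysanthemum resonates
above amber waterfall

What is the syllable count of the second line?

The second line: lonesome (2), chrysanthemum (4), resonates (3) → 9

9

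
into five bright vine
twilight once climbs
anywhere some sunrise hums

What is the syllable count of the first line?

5

The first line: into (2), five (1), bright (1), vine (1) → 5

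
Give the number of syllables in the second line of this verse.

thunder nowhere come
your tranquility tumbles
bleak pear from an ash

7

The second line: "your tranquility tumbles": 1+4+2 = 7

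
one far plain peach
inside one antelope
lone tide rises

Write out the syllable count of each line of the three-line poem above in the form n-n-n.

4-6-4

Line 1: one (1), far (1), plain (1), peach (1) → 4
Line 2: inside (2), one (1), antelope (3) → 6
Line 3: lone (1), tide (1), rises (2) → 4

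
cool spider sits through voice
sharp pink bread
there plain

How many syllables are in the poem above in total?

11

Line 1: cool (1), spider (2), sits (1), through (1), voice (1) → 6
Line 2: sharp (1), pink (1), bread (1) → 3
Line 3: there (1), plain (1) → 2
Total: 6 + 3 + 2 = 11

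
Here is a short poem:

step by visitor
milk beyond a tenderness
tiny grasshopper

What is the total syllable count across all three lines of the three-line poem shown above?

17

Line 1: "step by visitor": 1+1+3 = 5
Line 2: "milk beyond a tenderness": 1+2+1+3 = 7
Line 3: "tiny grasshopper": 2+3 = 5
Total: 5 + 7 + 5 = 17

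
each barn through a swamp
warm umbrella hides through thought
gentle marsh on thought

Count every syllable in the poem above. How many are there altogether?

17

Line 1: each(1) + barn(1) + through(1) + a(1) + swamp(1) = 5
Line 2: warm(1) + umbrella(3) + hides(1) + through(1) + thought(1) = 7
Line 3: gentle(2) + marsh(1) + on(1) + thought(1) = 5
Total: 5 + 7 + 5 = 17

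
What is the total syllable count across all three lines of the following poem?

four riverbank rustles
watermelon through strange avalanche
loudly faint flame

19

Line 1: four(1) + riverbank(3) + rustles(2) = 6
Line 2: watermelon(4) + through(1) + strange(1) + avalanche(3) = 9
Line 3: loudly(2) + faint(1) + flame(1) = 4
Total: 6 + 9 + 4 = 19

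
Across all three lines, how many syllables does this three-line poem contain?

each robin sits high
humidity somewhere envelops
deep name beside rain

19

Line 1: "each robin sits high": 1+2+1+1 = 5
Line 2: "humidity somewhere envelops": 4+2+3 = 9
Line 3: "deep name beside rain": 1+1+2+1 = 5
Total: 5 + 9 + 5 = 19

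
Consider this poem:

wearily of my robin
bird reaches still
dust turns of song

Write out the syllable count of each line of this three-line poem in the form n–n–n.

Line 1: wearily (3), of (1), my (1), robin (2) → 7
Line 2: bird (1), reaches (2), still (1) → 4
Line 3: dust (1), turns (1), of (1), song (1) → 4

7–4–4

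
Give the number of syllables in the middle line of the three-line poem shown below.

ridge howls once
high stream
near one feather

2

The middle line: "high stream": 1+1 = 2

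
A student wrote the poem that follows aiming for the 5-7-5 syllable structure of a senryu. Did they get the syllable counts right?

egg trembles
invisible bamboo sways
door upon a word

No

Line 1: egg (1), trembles (2) → 3 (expected 5)
Line 2: invisible (4), bamboo (2), sways (1) → 7 ✓
Line 3: door (1), upon (2), a (1), word (1) → 5 ✓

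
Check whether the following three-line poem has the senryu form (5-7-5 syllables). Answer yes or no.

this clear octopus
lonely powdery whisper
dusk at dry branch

Line 1: this(1) + clear(1) + octopus(3) = 5 ✓
Line 2: lonely(2) + powdery(3) + whisper(2) = 7 ✓
Line 3: dusk(1) + at(1) + dry(1) + branch(1) = 4 (expected 5)

No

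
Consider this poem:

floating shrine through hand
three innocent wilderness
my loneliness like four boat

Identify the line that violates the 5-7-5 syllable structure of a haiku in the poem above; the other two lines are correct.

Line 1: floating(2) + shrine(1) + through(1) + hand(1) = 5 ✓
Line 2: three(1) + innocent(3) + wilderness(3) = 7 ✓
Line 3: my(1) + loneliness(3) + like(1) + four(1) + boat(1) = 7 (expected 5)

The third line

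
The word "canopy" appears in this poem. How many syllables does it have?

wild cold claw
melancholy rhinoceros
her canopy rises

"canopy" has 3 syllables.

3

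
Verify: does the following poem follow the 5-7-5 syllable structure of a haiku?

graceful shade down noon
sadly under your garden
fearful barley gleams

Line 1: graceful (2), shade (1), down (1), noon (1) → 5 ✓
Line 2: sadly (2), under (2), your (1), garden (2) → 7 ✓
Line 3: fearful (2), barley (2), gleams (1) → 5 ✓

Yes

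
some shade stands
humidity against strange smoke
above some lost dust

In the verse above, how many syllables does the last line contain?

The last line: above (2), some (1), lost (1), dust (1) → 5

5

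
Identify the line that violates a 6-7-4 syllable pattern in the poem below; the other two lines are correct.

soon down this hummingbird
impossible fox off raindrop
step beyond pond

Line 1: soon(1) + down(1) + this(1) + hummingbird(3) = 6 ✓
Line 2: impossible(4) + fox(1) + off(1) + raindrop(2) = 8 (expected 7)
Line 3: step(1) + beyond(2) + pond(1) = 4 ✓

Line 2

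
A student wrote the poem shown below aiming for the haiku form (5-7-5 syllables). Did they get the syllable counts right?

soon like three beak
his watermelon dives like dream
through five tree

No

Line 1: "soon like three beak": 1+1+1+1 = 4 (expected 5)
Line 2: "his watermelon dives like dream": 1+4+1+1+1 = 8 (expected 7)
Line 3: "through five tree": 1+1+1 = 3 (expected 5)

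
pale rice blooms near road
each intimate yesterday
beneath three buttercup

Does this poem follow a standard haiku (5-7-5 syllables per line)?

No

Line 1: pale (1), rice (1), blooms (1), near (1), road (1) → 5 ✓
Line 2: each (1), intimate (3), yesterday (3) → 7 ✓
Line 3: beneath (2), three (1), buttercup (3) → 6 (expected 5)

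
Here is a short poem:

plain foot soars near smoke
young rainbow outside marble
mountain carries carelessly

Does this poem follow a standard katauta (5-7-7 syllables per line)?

Line 1: "plain foot soars near smoke": 1+1+1+1+1 = 5 ✓
Line 2: "young rainbow outside marble": 1+2+2+2 = 7 ✓
Line 3: "mountain carries carelessly": 2+2+3 = 7 ✓

Yes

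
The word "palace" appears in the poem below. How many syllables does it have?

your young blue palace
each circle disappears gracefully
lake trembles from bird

2

"palace" has 2 syllables.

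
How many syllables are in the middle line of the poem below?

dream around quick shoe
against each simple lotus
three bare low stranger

7

The middle line: against(2) + each(1) + simple(2) + lotus(2) = 7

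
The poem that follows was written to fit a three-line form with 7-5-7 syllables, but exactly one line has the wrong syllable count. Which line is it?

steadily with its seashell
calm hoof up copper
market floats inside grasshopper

Line 1: "steadily with its seashell": 3+1+1+2 = 7 ✓
Line 2: "calm hoof up copper": 1+1+1+2 = 5 ✓
Line 3: "market floats inside grasshopper": 2+1+2+3 = 8 (expected 7)

The third line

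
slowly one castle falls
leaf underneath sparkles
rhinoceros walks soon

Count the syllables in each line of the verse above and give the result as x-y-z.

6-6-6

Line 1: slowly (2), one (1), castle (2), falls (1) → 6
Line 2: leaf (1), underneath (3), sparkles (2) → 6
Line 3: rhinoceros (4), walks (1), soon (1) → 6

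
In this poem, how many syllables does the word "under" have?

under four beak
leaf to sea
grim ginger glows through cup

2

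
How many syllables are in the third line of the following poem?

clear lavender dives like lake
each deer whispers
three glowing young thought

The third line: three (1), glowing (2), young (1), thought (1) → 5

5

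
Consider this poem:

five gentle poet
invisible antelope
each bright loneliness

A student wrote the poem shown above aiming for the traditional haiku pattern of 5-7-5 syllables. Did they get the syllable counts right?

Line 1: five(1) + gentle(2) + poet(2) = 5 ✓
Line 2: invisible(4) + antelope(3) = 7 ✓
Line 3: each(1) + bright(1) + loneliness(3) = 5 ✓

Yes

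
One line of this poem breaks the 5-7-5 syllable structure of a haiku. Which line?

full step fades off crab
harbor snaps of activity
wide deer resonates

Line 1: "full step fades off crab": 1+1+1+1+1 = 5 ✓
Line 2: "harbor snaps of activity": 2+1+1+4 = 8 (expected 7)
Line 3: "wide deer resonates": 1+1+3 = 5 ✓

Line 2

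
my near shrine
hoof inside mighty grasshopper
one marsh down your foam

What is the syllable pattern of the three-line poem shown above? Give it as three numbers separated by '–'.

3–8–5

Line 1: my (1), near (1), shrine (1) → 3
Line 2: hoof (1), inside (2), mighty (2), grasshopper (3) → 8
Line 3: one (1), marsh (1), down (1), your (1), foam (1) → 5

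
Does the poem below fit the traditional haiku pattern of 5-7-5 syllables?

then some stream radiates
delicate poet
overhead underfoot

Line 1: then (1), some (1), stream (1), radiates (3) → 6 (expected 5)
Line 2: delicate (3), poet (2) → 5 (expected 7)
Line 3: overhead (3), underfoot (3) → 6 (expected 5)

No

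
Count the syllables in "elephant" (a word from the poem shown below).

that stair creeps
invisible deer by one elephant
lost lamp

"elephant" has 3 syllables.

3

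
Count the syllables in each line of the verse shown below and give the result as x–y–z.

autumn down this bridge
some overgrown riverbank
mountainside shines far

5–7–5

Line 1: autumn (2), down (1), this (1), bridge (1) → 5
Line 2: some (1), overgrown (3), riverbank (3) → 7
Line 3: mountainside (3), shines (1), far (1) → 5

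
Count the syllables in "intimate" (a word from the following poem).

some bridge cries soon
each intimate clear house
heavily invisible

3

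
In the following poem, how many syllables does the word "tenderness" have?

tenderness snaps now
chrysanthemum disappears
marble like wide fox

"tenderness" has 3 syllables.

3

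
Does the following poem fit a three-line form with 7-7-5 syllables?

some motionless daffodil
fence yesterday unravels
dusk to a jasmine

Line 1: "some motionless daffodil": 1+3+3 = 7 ✓
Line 2: "fence yesterday unravels": 1+3+3 = 7 ✓
Line 3: "dusk to a jasmine": 1+1+1+2 = 5 ✓

Yes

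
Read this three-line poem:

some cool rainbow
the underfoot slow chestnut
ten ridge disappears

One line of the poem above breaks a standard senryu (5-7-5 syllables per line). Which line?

The first line

Line 1: some (1), cool (1), rainbow (2) → 4 (expected 5)
Line 2: the (1), underfoot (3), slow (1), chestnut (2) → 7 ✓
Line 3: ten (1), ridge (1), disappears (3) → 5 ✓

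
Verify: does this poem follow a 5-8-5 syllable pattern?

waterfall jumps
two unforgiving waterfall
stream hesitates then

No

Line 1: waterfall (3), jumps (1) → 4 (expected 5)
Line 2: two (1), unforgiving (4), waterfall (3) → 8 ✓
Line 3: stream (1), hesitates (3), then (1) → 5 ✓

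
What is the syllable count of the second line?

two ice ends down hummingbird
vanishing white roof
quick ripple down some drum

5

The second line: vanishing(3) + white(1) + roof(1) = 5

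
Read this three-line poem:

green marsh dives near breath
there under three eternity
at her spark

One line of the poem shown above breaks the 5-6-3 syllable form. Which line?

Line 1: green(1) + marsh(1) + dives(1) + near(1) + breath(1) = 5 ✓
Line 2: there(1) + under(2) + three(1) + eternity(4) = 8 (expected 6)
Line 3: at(1) + her(1) + spark(1) = 3 ✓

Line 2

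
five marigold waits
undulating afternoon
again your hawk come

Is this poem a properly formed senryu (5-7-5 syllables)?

Line 1: five (1), marigold (3), waits (1) → 5 ✓
Line 2: undulating (4), afternoon (3) → 7 ✓
Line 3: again (2), your (1), hawk (1), come (1) → 5 ✓

Yes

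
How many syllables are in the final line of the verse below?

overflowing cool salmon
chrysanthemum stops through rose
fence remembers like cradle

The final line: fence(1) + remembers(3) + like(1) + cradle(2) = 7

7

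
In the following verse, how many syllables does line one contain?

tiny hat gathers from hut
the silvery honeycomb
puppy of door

7

Line one: "tiny hat gathers from hut": 2+1+2+1+1 = 7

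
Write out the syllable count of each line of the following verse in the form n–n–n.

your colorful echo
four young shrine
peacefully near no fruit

6–3–6

Line 1: your (1), colorful (3), echo (2) → 6
Line 2: four (1), young (1), shrine (1) → 3
Line 3: peacefully (3), near (1), no (1), fruit (1) → 6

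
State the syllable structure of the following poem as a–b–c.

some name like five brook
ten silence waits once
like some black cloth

Line 1: some (1), name (1), like (1), five (1), brook (1) → 5
Line 2: ten (1), silence (2), waits (1), once (1) → 5
Line 3: like (1), some (1), black (1), cloth (1) → 4

5–5–4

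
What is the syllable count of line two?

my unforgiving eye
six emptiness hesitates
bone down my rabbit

Line two: "six emptiness hesitates": 1+3+3 = 7

7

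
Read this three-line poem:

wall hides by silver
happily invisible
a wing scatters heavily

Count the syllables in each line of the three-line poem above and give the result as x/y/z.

Line 1: wall (1), hides (1), by (1), silver (2) → 5
Line 2: happily (3), invisible (4) → 7
Line 3: a (1), wing (1), scatters (2), heavily (3) → 7

5/7/7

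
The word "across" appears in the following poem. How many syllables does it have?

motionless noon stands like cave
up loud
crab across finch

2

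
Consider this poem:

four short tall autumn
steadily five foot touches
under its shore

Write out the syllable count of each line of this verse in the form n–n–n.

5–7–4

Line 1: four (1), short (1), tall (1), autumn (2) → 5
Line 2: steadily (3), five (1), foot (1), touches (2) → 7
Line 3: under (2), its (1), shore (1) → 4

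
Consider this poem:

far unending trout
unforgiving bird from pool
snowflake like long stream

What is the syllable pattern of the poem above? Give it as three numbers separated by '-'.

Line 1: far(1) + unending(3) + trout(1) = 5
Line 2: unforgiving(4) + bird(1) + from(1) + pool(1) = 7
Line 3: snowflake(2) + like(1) + long(1) + stream(1) = 5

5-7-5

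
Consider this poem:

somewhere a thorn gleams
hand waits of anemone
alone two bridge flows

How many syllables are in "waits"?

1

"waits" has 1 syllable.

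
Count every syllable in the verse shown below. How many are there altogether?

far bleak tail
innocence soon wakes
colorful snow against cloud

Line 1: "far bleak tail": 1+1+1 = 3
Line 2: "innocence soon wakes": 3+1+1 = 5
Line 3: "colorful snow against cloud": 3+1+2+1 = 7
Total: 3 + 5 + 7 = 15

15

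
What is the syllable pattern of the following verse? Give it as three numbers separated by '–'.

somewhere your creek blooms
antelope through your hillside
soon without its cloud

5–7–5

Line 1: somewhere (2), your (1), creek (1), blooms (1) → 5
Line 2: antelope (3), through (1), your (1), hillside (2) → 7
Line 3: soon (1), without (2), its (1), cloud (1) → 5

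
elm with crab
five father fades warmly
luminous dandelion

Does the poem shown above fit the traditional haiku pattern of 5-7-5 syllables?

Line 1: "elm with crab": 1+1+1 = 3 (expected 5)
Line 2: "five father fades warmly": 1+2+1+2 = 6 (expected 7)
Line 3: "luminous dandelion": 3+4 = 7 (expected 5)

No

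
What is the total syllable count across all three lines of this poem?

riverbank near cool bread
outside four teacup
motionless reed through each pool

18

Line 1: riverbank (3), near (1), cool (1), bread (1) → 6
Line 2: outside (2), four (1), teacup (2) → 5
Line 3: motionless (3), reed (1), through (1), each (1), pool (1) → 7
Total: 6 + 5 + 7 = 18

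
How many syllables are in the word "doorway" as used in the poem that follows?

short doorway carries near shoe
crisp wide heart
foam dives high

2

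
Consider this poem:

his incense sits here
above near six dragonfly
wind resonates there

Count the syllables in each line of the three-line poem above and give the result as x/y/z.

Line 1: his(1) + incense(2) + sits(1) + here(1) = 5
Line 2: above(2) + near(1) + six(1) + dragonfly(3) = 7
Line 3: wind(1) + resonates(3) + there(1) = 5

5/7/5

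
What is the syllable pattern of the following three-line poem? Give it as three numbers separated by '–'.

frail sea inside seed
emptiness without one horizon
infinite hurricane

Line 1: frail (1), sea (1), inside (2), seed (1) → 5
Line 2: emptiness (3), without (2), one (1), horizon (3) → 9
Line 3: infinite (3), hurricane (3) → 6

5–9–6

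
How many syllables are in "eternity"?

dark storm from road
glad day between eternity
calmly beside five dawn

"eternity" has 4 syllables.

4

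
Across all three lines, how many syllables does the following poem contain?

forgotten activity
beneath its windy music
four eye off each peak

Line 1: "forgotten activity": 3+4 = 7
Line 2: "beneath its windy music": 2+1+2+2 = 7
Line 3: "four eye off each peak": 1+1+1+1+1 = 5
Total: 7 + 7 + 5 = 19

19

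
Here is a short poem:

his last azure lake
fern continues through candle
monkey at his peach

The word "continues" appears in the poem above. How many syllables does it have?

3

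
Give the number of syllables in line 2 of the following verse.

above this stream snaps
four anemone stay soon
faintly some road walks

Line 2: "four anemone stay soon": 1+4+1+1 = 7

7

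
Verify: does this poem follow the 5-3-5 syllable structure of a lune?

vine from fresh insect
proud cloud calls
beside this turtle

Line 1: "vine from fresh insect": 1+1+1+2 = 5 ✓
Line 2: "proud cloud calls": 1+1+1 = 3 ✓
Line 3: "beside this turtle": 2+1+2 = 5 ✓

Yes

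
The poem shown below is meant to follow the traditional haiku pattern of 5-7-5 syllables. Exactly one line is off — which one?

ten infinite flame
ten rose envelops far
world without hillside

The second line

Line 1: ten (1), infinite (3), flame (1) → 5 ✓
Line 2: ten (1), rose (1), envelops (3), far (1) → 6 (expected 7)
Line 3: world (1), without (2), hillside (2) → 5 ✓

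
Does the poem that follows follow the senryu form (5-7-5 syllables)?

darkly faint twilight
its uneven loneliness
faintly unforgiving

No

Line 1: "darkly faint twilight": 2+1+2 = 5 ✓
Line 2: "its uneven loneliness": 1+3+3 = 7 ✓
Line 3: "faintly unforgiving": 2+4 = 6 (expected 5)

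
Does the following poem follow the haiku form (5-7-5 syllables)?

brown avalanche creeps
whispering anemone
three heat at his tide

Yes

Line 1: brown (1), avalanche (3), creeps (1) → 5 ✓
Line 2: whispering (3), anemone (4) → 7 ✓
Line 3: three (1), heat (1), at (1), his (1), tide (1) → 5 ✓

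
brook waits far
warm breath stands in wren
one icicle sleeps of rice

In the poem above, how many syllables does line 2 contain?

Line 2: warm (1), breath (1), stands (1), in (1), wren (1) → 5

5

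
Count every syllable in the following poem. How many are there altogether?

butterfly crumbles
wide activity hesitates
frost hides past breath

17

Line 1: "butterfly crumbles": 3+2 = 5
Line 2: "wide activity hesitates": 1+4+3 = 8
Line 3: "frost hides past breath": 1+1+1+1 = 4
Total: 5 + 8 + 4 = 17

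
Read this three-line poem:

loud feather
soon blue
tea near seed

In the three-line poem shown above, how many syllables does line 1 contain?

Line 1: loud(1) + feather(2) = 3

3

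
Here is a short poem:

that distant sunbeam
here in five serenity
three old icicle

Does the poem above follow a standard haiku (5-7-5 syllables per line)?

Line 1: that(1) + distant(2) + sunbeam(2) = 5 ✓
Line 2: here(1) + in(1) + five(1) + serenity(4) = 7 ✓
Line 3: three(1) + old(1) + icicle(3) = 5 ✓

Yes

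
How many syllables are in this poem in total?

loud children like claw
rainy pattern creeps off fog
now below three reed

Line 1: loud (1), children (2), like (1), claw (1) → 5
Line 2: rainy (2), pattern (2), creeps (1), off (1), fog (1) → 7
Line 3: now (1), below (2), three (1), reed (1) → 5
Total: 5 + 7 + 5 = 17

17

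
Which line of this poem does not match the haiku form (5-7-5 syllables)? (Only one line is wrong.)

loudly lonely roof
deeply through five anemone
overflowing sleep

Line 1: loudly(2) + lonely(2) + roof(1) = 5 ✓
Line 2: deeply(2) + through(1) + five(1) + anemone(4) = 8 (expected 7)
Line 3: overflowing(4) + sleep(1) = 5 ✓

Line 2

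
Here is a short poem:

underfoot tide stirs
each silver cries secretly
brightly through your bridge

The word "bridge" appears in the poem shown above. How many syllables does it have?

"bridge" has 1 syllable.

1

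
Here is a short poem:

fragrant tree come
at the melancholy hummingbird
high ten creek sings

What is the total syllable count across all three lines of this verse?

17

Line 1: "fragrant tree come": 2+1+1 = 4
Line 2: "at the melancholy hummingbird": 1+1+4+3 = 9
Line 3: "high ten creek sings": 1+1+1+1 = 4
Total: 4 + 9 + 4 = 17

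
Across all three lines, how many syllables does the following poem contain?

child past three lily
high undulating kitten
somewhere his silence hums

Line 1: child(1) + past(1) + three(1) + lily(2) = 5
Line 2: high(1) + undulating(4) + kitten(2) = 7
Line 3: somewhere(2) + his(1) + silence(2) + hums(1) = 6
Total: 5 + 7 + 6 = 18

18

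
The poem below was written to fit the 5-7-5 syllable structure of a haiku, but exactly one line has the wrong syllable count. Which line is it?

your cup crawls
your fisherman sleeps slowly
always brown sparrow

Line 1: your (1), cup (1), crawls (1) → 3 (expected 5)
Line 2: your (1), fisherman (3), sleeps (1), slowly (2) → 7 ✓
Line 3: always (2), brown (1), sparrow (2) → 5 ✓

Line 1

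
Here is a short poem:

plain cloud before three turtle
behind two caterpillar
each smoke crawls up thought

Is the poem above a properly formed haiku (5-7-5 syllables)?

No

Line 1: plain(1) + cloud(1) + before(2) + three(1) + turtle(2) = 7 (expected 5)
Line 2: behind(2) + two(1) + caterpillar(4) = 7 ✓
Line 3: each(1) + smoke(1) + crawls(1) + up(1) + thought(1) = 5 ✓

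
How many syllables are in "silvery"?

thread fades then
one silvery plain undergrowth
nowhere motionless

3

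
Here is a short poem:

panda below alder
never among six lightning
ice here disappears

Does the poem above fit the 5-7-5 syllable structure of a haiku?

No

Line 1: panda(2) + below(2) + alder(2) = 6 (expected 5)
Line 2: never(2) + among(2) + six(1) + lightning(2) = 7 ✓
Line 3: ice(1) + here(1) + disappears(3) = 5 ✓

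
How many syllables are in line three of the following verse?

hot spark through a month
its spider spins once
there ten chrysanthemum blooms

7

Line three: there(1) + ten(1) + chrysanthemum(4) + blooms(1) = 7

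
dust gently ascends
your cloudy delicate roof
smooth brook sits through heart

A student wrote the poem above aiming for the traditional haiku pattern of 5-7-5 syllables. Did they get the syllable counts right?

Line 1: "dust gently ascends": 1+2+2 = 5 ✓
Line 2: "your cloudy delicate roof": 1+2+3+1 = 7 ✓
Line 3: "smooth brook sits through heart": 1+1+1+1+1 = 5 ✓

Yes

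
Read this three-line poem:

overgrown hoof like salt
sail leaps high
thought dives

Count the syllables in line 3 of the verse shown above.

2

Line 3: "thought dives": 1+1 = 2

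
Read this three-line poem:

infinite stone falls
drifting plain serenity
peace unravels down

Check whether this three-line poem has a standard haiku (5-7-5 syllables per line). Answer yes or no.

Yes

Line 1: "infinite stone falls": 3+1+1 = 5 ✓
Line 2: "drifting plain serenity": 2+1+4 = 7 ✓
Line 3: "peace unravels down": 1+3+1 = 5 ✓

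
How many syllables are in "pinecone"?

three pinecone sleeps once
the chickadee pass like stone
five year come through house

"pinecone" has 2 syllables.

2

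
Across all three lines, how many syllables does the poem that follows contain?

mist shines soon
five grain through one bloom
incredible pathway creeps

Line 1: mist (1), shines (1), soon (1) → 3
Line 2: five (1), grain (1), through (1), one (1), bloom (1) → 5
Line 3: incredible (4), pathway (2), creeps (1) → 7
Total: 3 + 5 + 7 = 15

15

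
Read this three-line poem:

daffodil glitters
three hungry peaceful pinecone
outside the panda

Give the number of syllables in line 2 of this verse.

7

Line 2: three(1) + hungry(2) + peaceful(2) + pinecone(2) = 7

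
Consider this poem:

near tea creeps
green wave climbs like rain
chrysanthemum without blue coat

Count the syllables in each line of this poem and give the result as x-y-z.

Line 1: near(1) + tea(1) + creeps(1) = 3
Line 2: green(1) + wave(1) + climbs(1) + like(1) + rain(1) = 5
Line 3: chrysanthemum(4) + without(2) + blue(1) + coat(1) = 8

3-5-8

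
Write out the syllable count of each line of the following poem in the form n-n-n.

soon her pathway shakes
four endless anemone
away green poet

Line 1: soon (1), her (1), pathway (2), shakes (1) → 5
Line 2: four (1), endless (2), anemone (4) → 7
Line 3: away (2), green (1), poet (2) → 5

5-7-5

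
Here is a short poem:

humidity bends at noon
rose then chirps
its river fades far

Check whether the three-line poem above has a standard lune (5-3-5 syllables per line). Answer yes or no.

Line 1: "humidity bends at noon": 4+1+1+1 = 7 (expected 5)
Line 2: "rose then chirps": 1+1+1 = 3 ✓
Line 3: "its river fades far": 1+2+1+1 = 5 ✓

No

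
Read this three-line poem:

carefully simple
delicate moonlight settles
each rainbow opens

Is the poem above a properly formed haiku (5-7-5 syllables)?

Line 1: "carefully simple": 3+2 = 5 ✓
Line 2: "delicate moonlight settles": 3+2+2 = 7 ✓
Line 3: "each rainbow opens": 1+2+2 = 5 ✓

Yes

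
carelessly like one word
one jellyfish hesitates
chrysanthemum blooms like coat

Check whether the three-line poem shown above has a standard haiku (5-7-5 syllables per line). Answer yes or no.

Line 1: "carelessly like one word": 3+1+1+1 = 6 (expected 5)
Line 2: "one jellyfish hesitates": 1+3+3 = 7 ✓
Line 3: "chrysanthemum blooms like coat": 4+1+1+1 = 7 (expected 5)

No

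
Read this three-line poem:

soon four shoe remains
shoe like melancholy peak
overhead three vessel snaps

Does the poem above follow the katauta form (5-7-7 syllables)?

Line 1: soon (1), four (1), shoe (1), remains (2) → 5 ✓
Line 2: shoe (1), like (1), melancholy (4), peak (1) → 7 ✓
Line 3: overhead (3), three (1), vessel (2), snaps (1) → 7 ✓

Yes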